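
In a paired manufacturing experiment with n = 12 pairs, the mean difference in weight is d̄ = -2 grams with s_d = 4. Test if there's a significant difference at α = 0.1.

t = d̄/(s_d/√n) = -2/(4/√12) = -1.732. df = 11, critical t = ±1.796. Fail to reject H₀.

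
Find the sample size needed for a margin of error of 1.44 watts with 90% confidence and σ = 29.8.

n = (z*σ/E)² = (1.645×29.8/1.44)² = 1158.9 → n = 1159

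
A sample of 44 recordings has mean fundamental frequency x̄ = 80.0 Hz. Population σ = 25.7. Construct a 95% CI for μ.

CI = x̄ ± z*(σ/√n) = 80.0 ± 1.96(25.7/√44) = 80.0 ± 7.59 = (72.41, 87.59)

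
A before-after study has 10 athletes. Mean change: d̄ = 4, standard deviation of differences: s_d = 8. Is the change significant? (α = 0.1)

t = d̄/(s_d/√n) = 4/(8/√10) = 1.581. df = 9, critical t = ±1.833. Fail to reject H₀.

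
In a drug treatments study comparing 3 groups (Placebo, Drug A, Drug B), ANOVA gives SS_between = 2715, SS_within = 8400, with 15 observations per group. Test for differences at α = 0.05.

df_between = 2, df_within = 42. F = MS_between/MS_within = 1357.5/200.0 = 6.787. F_crit ≈ 3.22. Reject H₀. At least one mean differs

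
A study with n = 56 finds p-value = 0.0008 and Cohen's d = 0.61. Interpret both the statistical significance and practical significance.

Statistically significant (p = 0.0008 < 0.05). Cohen's d = 0.61 indicates a medium effect size. Both statistical and practical significance should be considered.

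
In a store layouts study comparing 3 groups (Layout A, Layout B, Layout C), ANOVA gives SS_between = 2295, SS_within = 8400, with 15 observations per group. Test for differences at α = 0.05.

df_between = 2, df_within = 42. F = MS_between/MS_within = 1147.5/200.0 = 5.737. F_crit ≈ 3.22. Reject H₀. At least one mean differs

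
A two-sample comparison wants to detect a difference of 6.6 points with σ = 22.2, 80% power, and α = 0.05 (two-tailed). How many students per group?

n per group = 2(z_α/2 + z_β)²σ²/d² = 2×(1.96 + 0.84)²×22.2²/6.6² = 177.4 → n = 178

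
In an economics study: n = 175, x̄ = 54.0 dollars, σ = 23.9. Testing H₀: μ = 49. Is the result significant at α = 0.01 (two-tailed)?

z = (54.0 - 49)/(23.9/√175) = 2.768. Since |z| > 2.576, significant at α = 0.01.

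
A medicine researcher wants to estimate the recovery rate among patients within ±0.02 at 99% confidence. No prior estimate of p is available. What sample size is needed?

Conservative approach: use p = 0.5 (maximizes p(1-p) = 0.25). n = z²(0.25)/E² = 2.576²×0.25/0.02² = 4147.4 → n = 4148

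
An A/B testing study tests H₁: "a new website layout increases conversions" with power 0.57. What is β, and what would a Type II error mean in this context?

β = 1 - power = 1 - 0.57 = 0.43. A Type II error is failing to reject H₀ when H₀ is false (false negative) — here, failing to conclude that a new website layout increases conversions when in fact it is true. Consequence: discarding a layout that would have improved conversions — lost revenue.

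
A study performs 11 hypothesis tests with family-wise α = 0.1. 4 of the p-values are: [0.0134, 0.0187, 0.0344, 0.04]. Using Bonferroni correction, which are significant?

Bonferroni α = 0.1/11 = 0.00909. None of the given p-values are significant.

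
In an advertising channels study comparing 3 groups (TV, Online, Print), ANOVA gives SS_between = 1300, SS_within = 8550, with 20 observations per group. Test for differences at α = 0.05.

df_between = 2, df_within = 57. F = MS_between/MS_within = 650.0/150.0 = 4.333. F_crit ≈ 3.159. Reject H₀. At least one mean differs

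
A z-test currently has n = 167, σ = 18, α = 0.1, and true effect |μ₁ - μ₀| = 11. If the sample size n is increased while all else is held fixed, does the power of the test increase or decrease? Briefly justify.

Power increases: a larger n shrinks the standard error σ/√n, moving the sampling distribution under H₁ further from the critical value.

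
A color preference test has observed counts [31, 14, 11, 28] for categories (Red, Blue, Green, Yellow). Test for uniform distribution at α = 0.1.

Expected = 21 each. χ² = Σ(O-E)²/E = 14.19. df = 3, critical value = 6.251. Reject H₀.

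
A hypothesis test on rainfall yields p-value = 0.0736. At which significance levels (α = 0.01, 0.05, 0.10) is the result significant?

p = 0.0736. Significant at: α = 0.1.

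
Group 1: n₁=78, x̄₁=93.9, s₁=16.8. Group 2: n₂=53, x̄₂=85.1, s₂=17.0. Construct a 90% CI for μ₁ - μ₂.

Difference = 8.8. SE = √(16.8²/78 + 17.0²/53) = 3.012. CI = (3.85, 13.75)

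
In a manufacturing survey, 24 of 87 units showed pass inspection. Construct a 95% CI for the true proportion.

p̂ = 0.276. CI = p̂ ± z*√(p̂(1-p̂)/n) = (0.182, 0.37)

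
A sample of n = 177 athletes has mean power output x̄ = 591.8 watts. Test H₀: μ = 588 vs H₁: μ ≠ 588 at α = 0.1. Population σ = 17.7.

z = (x̄ - μ₀)/(σ/√n) = (591.8 - 588)/(17.7/√177) = 2.856. Critical value: ±1.645. Since |2.856| > 1.645, Reject H₀.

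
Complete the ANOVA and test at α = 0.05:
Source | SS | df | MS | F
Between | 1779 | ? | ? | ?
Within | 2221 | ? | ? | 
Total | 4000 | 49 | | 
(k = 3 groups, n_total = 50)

df_between = 2, df_within = 47. MS_between = 889.5, MS_within = 47.26. F = 18.823, F_crit ≈ 3.195. Reject H₀.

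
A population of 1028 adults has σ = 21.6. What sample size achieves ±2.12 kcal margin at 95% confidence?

Without FPC: n₀ = (1.96×21.6/2.12)² = 398.793. With FPC: n = n₀N/(n₀+N-1) = 287.5 → n = 288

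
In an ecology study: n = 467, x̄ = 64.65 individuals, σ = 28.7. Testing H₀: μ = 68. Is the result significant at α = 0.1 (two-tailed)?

z = (64.65 - 68)/(28.7/√467) = -2.522. Since |z| > 1.645, significant at α = 0.1.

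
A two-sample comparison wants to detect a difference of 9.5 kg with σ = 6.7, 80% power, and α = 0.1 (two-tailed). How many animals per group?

n per group = 2(z_α/2 + z_β)²σ²/d² = 2×(1.645 + 0.84)²×6.7²/9.5² = 6.1 → n = 7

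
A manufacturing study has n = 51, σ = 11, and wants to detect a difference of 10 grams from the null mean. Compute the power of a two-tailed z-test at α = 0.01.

SE = σ/√n = 11/√51 = 1.54. Non-centrality λ = d/SE = 10/1.54 = 6.492. Power ≈ Φ(λ - z_{α/2}) = Φ(6.492 - 2.576) = Φ(3.916) = 1.0.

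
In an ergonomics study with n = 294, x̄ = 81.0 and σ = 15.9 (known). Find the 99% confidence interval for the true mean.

CI = x̄ ± z*(σ/√n) = 81.0 ± 2.576(15.9/√294) = 81.0 ± 2.39 = (78.61, 83.39)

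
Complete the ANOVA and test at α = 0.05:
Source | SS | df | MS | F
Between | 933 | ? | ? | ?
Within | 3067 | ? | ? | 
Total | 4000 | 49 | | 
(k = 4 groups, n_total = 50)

df_between = 3, df_within = 46. MS_between = 311.0, MS_within = 66.67. F = 4.664, F_crit ≈ 2.807. Reject H₀.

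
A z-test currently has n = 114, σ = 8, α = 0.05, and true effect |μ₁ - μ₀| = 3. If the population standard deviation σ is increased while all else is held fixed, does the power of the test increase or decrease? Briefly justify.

Power decreases: a larger σ inflates the standard error σ/√n, pulling the sampling distribution under H₁ back toward the critical value.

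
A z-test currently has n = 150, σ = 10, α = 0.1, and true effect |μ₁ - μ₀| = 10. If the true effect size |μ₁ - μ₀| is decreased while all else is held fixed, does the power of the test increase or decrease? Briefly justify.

Power decreases: a smaller true effect decreases the non-centrality λ = |μ₁ - μ₀|/(σ/√n).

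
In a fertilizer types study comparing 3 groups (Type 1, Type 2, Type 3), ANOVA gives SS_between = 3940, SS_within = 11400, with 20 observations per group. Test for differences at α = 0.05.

df_between = 2, df_within = 57. F = MS_between/MS_within = 1970.0/200.0 = 9.85. F_crit ≈ 3.159. Reject H₀. At least one mean differs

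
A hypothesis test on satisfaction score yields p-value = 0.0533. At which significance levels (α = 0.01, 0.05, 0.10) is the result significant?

p = 0.0533. Significant at: α = 0.1.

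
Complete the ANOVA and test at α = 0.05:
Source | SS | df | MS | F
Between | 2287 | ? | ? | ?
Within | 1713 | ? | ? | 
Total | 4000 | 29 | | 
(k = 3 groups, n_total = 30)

df_between = 2, df_within = 27. MS_between = 1143.5, MS_within = 63.44. F = 18.024, F_crit ≈ 3.354. Reject H₀.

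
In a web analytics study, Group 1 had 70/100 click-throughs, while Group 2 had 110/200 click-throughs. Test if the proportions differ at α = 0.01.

p̂₁ = 0.7, p̂₂ = 0.55, pooled p̂ = 0.6. z = 2.5. Critical: ±2.576. Fail to reject H₀.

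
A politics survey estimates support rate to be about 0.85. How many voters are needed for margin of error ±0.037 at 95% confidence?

n = z²p(1-p)/E² = 1.96²×0.85×0.15/0.037² = 357.8 → n = 358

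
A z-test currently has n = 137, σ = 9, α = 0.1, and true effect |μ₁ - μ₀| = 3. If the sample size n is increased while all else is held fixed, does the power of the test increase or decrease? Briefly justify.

Power increases: a larger n shrinks the standard error σ/√n, moving the sampling distribution under H₁ further from the critical value.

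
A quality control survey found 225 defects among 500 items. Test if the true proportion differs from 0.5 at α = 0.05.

p̂ = 0.45, p₀ = 0.5. z = (p̂ - p₀)/√(p₀(1-p₀)/n) = -2.236. Critical: ±1.96. Reject H₀.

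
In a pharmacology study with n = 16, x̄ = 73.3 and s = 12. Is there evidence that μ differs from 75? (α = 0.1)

t = (x̄ - μ₀)/(s/√n) = (73.3 - 75)/(12/√16) = -0.567. df = 15, critical t = ±1.753. Fail to reject H₀.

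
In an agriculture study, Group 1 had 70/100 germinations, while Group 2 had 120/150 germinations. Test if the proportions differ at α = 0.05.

p̂₁ = 0.7, p̂₂ = 0.8, pooled p̂ = 0.76. z = -1.814. Critical: ±1.96. Fail to reject H₀.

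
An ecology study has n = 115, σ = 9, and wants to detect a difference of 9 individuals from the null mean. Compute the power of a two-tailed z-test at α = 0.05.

SE = σ/√n = 9/√115 = 0.839. Non-centrality λ = d/SE = 9/0.839 = 10.724. Power ≈ Φ(λ - z_{α/2}) = Φ(10.724 - 1.96) = Φ(8.764) = 1.0.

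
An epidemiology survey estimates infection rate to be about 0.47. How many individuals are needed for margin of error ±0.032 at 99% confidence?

n = z²p(1-p)/E² = 2.576²×0.47×0.53/0.032² = 1614.2 → n = 1615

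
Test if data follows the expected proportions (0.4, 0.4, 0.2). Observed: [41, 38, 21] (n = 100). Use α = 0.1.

Expected: [40.0, 40.0, 20.0]. χ² = 0.175. df = 2, critical = 4.605. Fail to reject H₀.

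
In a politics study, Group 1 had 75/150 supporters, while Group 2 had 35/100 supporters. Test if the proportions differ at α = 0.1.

p̂₁ = 0.5, p̂₂ = 0.35, pooled p̂ = 0.44. z = 2.341. Critical: ±1.645. Reject H₀.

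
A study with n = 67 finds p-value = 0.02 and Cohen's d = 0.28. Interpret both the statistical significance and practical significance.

Statistically significant (p = 0.02 < 0.05). Cohen's d = 0.28 indicates a small effect size. Both statistical and practical significance should be considered.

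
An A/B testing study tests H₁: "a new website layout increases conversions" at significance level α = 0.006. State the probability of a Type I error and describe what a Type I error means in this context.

P(Type I error) = α = 0.006. A Type I error is rejecting H₀ when H₀ is actually true (false positive) — here, concluding that a new website layout increases conversions when in fact this is not the case. Consequence: rolling out a layout that doesn't actually help — wasted engineering effort.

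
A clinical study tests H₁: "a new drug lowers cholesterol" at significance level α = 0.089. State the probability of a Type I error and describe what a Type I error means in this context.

P(Type I error) = α = 0.089. A Type I error is rejecting H₀ when H₀ is actually true (false positive) — here, concluding that a new drug lowers cholesterol when in fact this is not the case. Consequence: approving an ineffective drug — patients take a useless medication and may skip effective alternatives.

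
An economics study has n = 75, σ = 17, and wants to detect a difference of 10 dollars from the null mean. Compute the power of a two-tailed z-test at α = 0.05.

SE = σ/√n = 17/√75 = 1.963. Non-centrality λ = d/SE = 10/1.963 = 5.094. Power ≈ Φ(λ - z_{α/2}) = Φ(5.094 - 1.96) = Φ(3.134) = 0.999.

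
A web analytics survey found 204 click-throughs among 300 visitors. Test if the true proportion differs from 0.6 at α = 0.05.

p̂ = 0.68, p₀ = 0.6. z = (p̂ - p₀)/√(p₀(1-p₀)/n) = 2.828. Critical: ±1.96. Reject H₀.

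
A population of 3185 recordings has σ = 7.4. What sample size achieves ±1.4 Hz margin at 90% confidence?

Without FPC: n₀ = (1.645×7.4/1.4)² = 75.603. With FPC: n = n₀N/(n₀+N-1) = 73.9 → n = 74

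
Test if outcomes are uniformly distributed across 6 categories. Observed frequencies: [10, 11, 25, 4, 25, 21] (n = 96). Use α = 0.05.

Expected = 16 each. χ² = Σ(O-E)²/E = 24.5. df = 5, critical value = 11.07. Reject H₀.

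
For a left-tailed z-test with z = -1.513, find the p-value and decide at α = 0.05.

p = P(Z < -1.513) = Φ(-1.513) ≈ 0.0651. Since p ≥ 0.05, fail to reject H₀ (not significant) at α = 0.05.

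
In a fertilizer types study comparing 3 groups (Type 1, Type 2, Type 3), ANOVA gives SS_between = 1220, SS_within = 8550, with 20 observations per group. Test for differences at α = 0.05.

df_between = 2, df_within = 57. F = MS_between/MS_within = 610.0/150.0 = 4.067. F_crit ≈ 3.159. Reject H₀. At least one mean differs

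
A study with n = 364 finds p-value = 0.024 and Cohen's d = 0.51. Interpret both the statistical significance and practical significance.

Statistically significant (p = 0.024 < 0.05). Cohen's d = 0.51 indicates a medium effect size. Both statistical and practical significance should be considered.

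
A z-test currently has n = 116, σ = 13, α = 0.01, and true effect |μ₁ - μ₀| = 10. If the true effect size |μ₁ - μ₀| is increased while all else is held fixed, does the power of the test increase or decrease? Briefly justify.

Power increases: a larger true effect increases the non-centrality λ = |μ₁ - μ₀|/(σ/√n).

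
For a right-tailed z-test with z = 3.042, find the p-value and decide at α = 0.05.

p = P(Z > 3.042) = 1 - Φ(3.042) ≈ 0.0012. Since p < 0.05, reject H₀ (significant) at α = 0.05.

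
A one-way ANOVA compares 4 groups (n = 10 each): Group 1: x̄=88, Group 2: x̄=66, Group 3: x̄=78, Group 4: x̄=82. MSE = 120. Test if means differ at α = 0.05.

Grand mean = 78.5. SS_between = 2590.0, MS_between = 863.33. F = 7.194, F_crit ≈ 2.866. Reject H₀.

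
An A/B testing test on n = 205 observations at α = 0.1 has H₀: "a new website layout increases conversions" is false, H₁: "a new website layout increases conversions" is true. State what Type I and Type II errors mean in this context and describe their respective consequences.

Type I (false positive): concluding that a new website layout increases conversions when it is not — rolling out a layout that doesn't actually help — wasted engineering effort. Type II (false negative): failing to conclude that a new website layout increases conversions when it is — discarding a layout that would have improved conversions — lost revenue. Which is costlier depends on domain priorities and is a judgement call rather than a statistical fact.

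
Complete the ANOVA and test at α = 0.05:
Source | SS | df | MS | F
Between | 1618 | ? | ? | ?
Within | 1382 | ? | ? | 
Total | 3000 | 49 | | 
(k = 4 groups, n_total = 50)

df_between = 3, df_within = 46. MS_between = 539.33, MS_within = 30.04. F = 17.952, F_crit ≈ 2.807. Reject H₀.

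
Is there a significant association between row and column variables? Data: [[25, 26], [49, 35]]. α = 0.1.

χ² = 1.111. df = 1, critical = 2.706. Fail to reject H₀. No evidence of dependence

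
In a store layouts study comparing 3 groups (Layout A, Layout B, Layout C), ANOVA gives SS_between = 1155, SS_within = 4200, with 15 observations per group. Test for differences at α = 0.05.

df_between = 2, df_within = 42. F = MS_between/MS_within = 577.5/100.0 = 5.775. F_crit ≈ 3.22. Reject H₀. At least one mean differs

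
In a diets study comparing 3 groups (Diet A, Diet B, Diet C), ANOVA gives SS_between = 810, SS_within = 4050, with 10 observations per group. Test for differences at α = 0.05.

df_between = 2, df_within = 27. F = MS_between/MS_within = 405.0/150.0 = 2.7. F_crit ≈ 3.354. Fail to reject H₀.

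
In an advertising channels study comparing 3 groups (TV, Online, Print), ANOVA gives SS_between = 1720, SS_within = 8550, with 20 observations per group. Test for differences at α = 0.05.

df_between = 2, df_within = 57. F = MS_between/MS_within = 860.0/150.0 = 5.733. F_crit ≈ 3.159. Reject H₀. At least one mean differs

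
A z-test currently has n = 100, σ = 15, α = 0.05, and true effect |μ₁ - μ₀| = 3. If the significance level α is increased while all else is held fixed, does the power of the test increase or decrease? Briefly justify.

Power increases: a larger α lowers the critical value, so more of the H₁ sampling distribution falls in the rejection region.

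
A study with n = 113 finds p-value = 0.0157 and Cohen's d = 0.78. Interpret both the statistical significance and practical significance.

Statistically significant (p = 0.0157 < 0.05). Cohen's d = 0.78 indicates a medium effect size. Both statistical and practical significance should be considered.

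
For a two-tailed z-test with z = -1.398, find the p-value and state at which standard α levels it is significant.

p = 2·P(Z > |-1.398|) = 2·(1 - Φ(1.398)) ≈ 0.1621. Not significant at any standard level.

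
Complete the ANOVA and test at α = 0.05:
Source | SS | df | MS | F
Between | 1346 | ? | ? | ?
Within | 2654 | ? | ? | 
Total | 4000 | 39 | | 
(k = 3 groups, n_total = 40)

df_between = 2, df_within = 37. MS_between = 673.0, MS_within = 71.73. F = 9.382, F_crit ≈ 3.252. Reject H₀.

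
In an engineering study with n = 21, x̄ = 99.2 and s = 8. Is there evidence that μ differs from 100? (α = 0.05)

t = (x̄ - μ₀)/(s/√n) = (99.2 - 100)/(8/√21) = -0.458. df = 20, critical t = ±2.086. Fail to reject H₀.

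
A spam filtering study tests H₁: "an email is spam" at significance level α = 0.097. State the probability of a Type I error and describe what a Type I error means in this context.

P(Type I error) = α = 0.097. A Type I error is rejecting H₀ when H₀ is actually true (false positive) — here, concluding that an email is spam when in fact this is not the case. Consequence: a legitimate email is sent to the spam folder and the user misses it.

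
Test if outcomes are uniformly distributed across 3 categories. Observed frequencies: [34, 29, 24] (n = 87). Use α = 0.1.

Expected = 29 each. χ² = Σ(O-E)²/E = 1.724. df = 2, critical value = 4.605. Fail to reject H₀.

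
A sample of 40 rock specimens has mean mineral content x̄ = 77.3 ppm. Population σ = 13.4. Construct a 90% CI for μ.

CI = x̄ ± z*(σ/√n) = 77.3 ± 1.645(13.4/√40) = 77.3 ± 3.49 = (73.81, 80.79)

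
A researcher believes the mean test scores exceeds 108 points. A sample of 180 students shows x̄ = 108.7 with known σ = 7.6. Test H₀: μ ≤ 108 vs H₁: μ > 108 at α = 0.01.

z = 1.236. Critical value: 2.33. Fail to reject H₀.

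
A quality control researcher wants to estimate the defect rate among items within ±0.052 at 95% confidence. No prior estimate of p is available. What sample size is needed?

Conservative approach: use p = 0.5 (maximizes p(1-p) = 0.25). n = z²(0.25)/E² = 1.96²×0.25/0.052² = 355.2 → n = 356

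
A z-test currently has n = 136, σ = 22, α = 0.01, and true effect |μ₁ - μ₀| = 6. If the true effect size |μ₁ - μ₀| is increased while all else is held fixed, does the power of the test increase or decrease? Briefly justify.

Power increases: a larger true effect increases the non-centrality λ = |μ₁ - μ₀|/(σ/√n).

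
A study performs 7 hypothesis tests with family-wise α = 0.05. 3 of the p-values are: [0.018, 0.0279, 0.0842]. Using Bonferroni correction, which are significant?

Bonferroni α = 0.05/7 = 0.00714. None of the given p-values are significant.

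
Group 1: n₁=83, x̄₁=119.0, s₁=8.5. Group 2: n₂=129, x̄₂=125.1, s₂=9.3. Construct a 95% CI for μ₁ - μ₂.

Difference = -6.1. SE = √(8.5²/83 + 9.3²/129) = 1.241. CI = (-8.53, -3.67)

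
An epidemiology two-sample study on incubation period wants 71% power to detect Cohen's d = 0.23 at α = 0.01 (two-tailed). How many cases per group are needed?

z_{α/2} = 2.576, z_β = Φ⁻¹(0.71) = 0.553. For small effect (d = 0.23): n per group = 2(z_{α/2} + z_β)²/d² = 2(2.576 + 0.553)²/0.23² = 370.2 → 371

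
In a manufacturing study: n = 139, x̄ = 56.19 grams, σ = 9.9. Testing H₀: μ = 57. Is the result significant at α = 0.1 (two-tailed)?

z = (56.19 - 57)/(9.9/√139) = -0.965. Since |z| ≤ 1.645, not significant at α = 0.1.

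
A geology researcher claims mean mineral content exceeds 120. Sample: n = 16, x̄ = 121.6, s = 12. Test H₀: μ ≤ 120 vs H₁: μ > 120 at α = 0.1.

t = (121.6 - 120)/(12/√16) = 0.533, df = 15. Critical t = 1.341. Fail to reject H₀.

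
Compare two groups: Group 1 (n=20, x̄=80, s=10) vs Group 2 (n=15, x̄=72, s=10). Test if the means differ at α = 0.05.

Pooled sp = 10.0. t = 2.342, df = 33. Critical t = ±2.035. Reject H₀.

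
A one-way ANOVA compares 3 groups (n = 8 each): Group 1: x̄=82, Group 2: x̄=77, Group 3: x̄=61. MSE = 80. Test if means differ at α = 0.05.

Grand mean = 73.33. SS_between = 1925.33, MS_between = 962.67. F = 12.033, F_crit ≈ 3.467. Reject H₀.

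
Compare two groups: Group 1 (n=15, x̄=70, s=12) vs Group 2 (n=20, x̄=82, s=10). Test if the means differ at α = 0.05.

Pooled sp = 10.89. t = -3.225, df = 33. Critical t = ±2.035. Reject H₀.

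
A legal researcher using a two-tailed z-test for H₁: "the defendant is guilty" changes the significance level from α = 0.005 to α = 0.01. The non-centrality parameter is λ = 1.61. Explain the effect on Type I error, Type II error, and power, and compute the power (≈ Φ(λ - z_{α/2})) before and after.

Increasing α from 0.005 to 0.01:
• Type I error rate increases (α is the Type I rate by definition).
• Critical value moves from z_{α/2} = 2.807 to 2.576, so power = Φ(λ - z_{α/2}) goes from Φ(1.61 - 2.807) = 0.116 to Φ(1.61 - 2.576) = 0.167.
• Type II error rate β = 1 - power therefore decreases (0.884 → 0.833).
Appropriate when false negatives are costly — here, acquitting a guilty person.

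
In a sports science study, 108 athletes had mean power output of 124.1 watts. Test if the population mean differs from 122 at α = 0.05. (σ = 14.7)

z = (x̄ - μ₀)/(σ/√n) = (124.1 - 122)/(14.7/√108) = 1.485. Critical value: ±1.96. Since |1.485| ≤ 1.96, Fail to reject H₀.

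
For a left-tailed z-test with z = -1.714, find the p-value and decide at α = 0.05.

p = P(Z < -1.714) = Φ(-1.714) ≈ 0.0433. Since p < 0.05, reject H₀ (significant) at α = 0.05.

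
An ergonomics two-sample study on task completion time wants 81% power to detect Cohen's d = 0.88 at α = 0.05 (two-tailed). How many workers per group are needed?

z_{α/2} = 1.96, z_β = Φ⁻¹(0.81) = 0.878. For large effect (d = 0.88): n per group = 2(z_{α/2} + z_β)²/d² = 2(1.96 + 0.878)²/0.88² = 20.8 → 21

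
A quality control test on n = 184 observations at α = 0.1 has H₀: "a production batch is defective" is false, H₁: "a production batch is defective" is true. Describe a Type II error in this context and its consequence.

Type II error: failing to reject H₀ when it is false — concluding that a production batch is defective is not supported when in fact it is. Consequence: shipping a defective batch — faulty products reach customers.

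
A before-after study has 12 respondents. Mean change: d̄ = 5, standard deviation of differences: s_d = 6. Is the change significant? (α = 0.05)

t = d̄/(s_d/√n) = 5/(6/√12) = 2.887. df = 11, critical t = ±2.201. Reject H₀.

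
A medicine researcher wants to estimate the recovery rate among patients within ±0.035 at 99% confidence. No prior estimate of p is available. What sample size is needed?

Conservative approach: use p = 0.5 (maximizes p(1-p) = 0.25). n = z²(0.25)/E² = 2.576²×0.25/0.035² = 1354.2 → n = 1355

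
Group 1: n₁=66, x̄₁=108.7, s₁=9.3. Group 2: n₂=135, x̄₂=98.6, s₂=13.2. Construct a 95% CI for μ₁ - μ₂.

Difference = 10.1. SE = √(9.3²/66 + 13.2²/135) = 1.613. CI = (6.94, 13.26)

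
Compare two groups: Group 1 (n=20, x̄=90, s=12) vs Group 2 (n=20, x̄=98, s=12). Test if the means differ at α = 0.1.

Pooled sp = 12.0. t = -2.108, df = 38. Critical t = ±1.686. Reject H₀.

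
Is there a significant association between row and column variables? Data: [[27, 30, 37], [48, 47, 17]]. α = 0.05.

χ² = 15.587. df = 2, critical = 5.991. Reject H₀. Variables are dependent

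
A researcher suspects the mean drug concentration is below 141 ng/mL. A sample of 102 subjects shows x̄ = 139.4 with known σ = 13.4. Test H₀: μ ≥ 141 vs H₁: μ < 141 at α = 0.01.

z = -1.206. Critical value: -2.33. Fail to reject H₀.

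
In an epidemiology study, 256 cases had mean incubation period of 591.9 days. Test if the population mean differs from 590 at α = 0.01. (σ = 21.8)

z = (x̄ - μ₀)/(σ/√n) = (591.9 - 590)/(21.8/√256) = 1.394. Critical value: ±2.576. Since |1.394| ≤ 2.576, Fail to reject H₀.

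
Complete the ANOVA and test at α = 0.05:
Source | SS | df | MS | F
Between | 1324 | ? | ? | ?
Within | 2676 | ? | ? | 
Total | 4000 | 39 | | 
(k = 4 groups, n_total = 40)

df_between = 3, df_within = 36. MS_between = 441.33, MS_within = 74.33. F = 5.937, F_crit ≈ 2.866. Reject H₀.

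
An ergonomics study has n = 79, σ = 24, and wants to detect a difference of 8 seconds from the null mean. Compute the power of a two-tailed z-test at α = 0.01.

SE = σ/√n = 24/√79 = 2.7. Non-centrality λ = d/SE = 8/2.7 = 2.963. Power ≈ Φ(λ - z_{α/2}) = Φ(2.963 - 2.576) = Φ(0.387) = 0.651.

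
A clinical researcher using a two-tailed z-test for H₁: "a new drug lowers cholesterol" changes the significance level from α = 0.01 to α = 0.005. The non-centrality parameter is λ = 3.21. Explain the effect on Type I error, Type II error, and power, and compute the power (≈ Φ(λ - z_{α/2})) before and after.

Decreasing α from 0.01 to 0.005:
• Type I error rate decreases (α is the Type I rate by definition).
• Critical value moves from z_{α/2} = 2.576 to 2.807, so power = Φ(λ - z_{α/2}) goes from Φ(3.21 - 2.576) = 0.737 to Φ(3.21 - 2.807) = 0.657.
• Type II error rate β = 1 - power therefore increases (0.263 → 0.343).
Appropriate when false positives are costly — here, approving an ineffective drug — patients take a useless medication and may skip effective alternatives.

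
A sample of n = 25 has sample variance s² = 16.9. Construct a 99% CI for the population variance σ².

df = 24. χ²_{0.005} = 45.559, χ²_{0.995} = 9.886. CI for σ² = ((n-1)s²/χ²_{α/2}, (n-1)s²/χ²_{1-α/2}) = (24·16.9/45.559, 24·16.9/9.886) = (8.9, 41.03)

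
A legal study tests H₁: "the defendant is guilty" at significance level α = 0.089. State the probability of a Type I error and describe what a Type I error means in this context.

P(Type I error) = α = 0.089. A Type I error is rejecting H₀ when H₀ is actually true (false positive) — here, concluding that the defendant is guilty when in fact this is not the case. Consequence: convicting an innocent person.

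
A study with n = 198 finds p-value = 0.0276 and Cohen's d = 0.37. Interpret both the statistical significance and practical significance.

Statistically significant (p = 0.0276 < 0.05). Cohen's d = 0.37 indicates a small effect size. Both statistical and practical significance should be considered.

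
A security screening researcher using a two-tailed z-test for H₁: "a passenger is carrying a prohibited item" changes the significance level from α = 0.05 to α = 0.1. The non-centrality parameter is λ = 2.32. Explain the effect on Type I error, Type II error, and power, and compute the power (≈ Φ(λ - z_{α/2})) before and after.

Increasing α from 0.05 to 0.1:
• Type I error rate increases (α is the Type I rate by definition).
• Critical value moves from z_{α/2} = 1.96 to 1.645, so power = Φ(λ - z_{α/2}) goes from Φ(2.32 - 1.96) = 0.641 to Φ(2.32 - 1.645) = 0.75.
• Type II error rate β = 1 - power therefore decreases (0.359 → 0.25).
Appropriate when false negatives are costly — here, letting a prohibited item through — security breach.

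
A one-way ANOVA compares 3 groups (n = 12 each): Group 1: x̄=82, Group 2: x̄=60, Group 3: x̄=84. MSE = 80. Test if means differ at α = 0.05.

Grand mean = 75.33. SS_between = 4256.0, MS_between = 2128.0. F = 26.6, F_crit ≈ 3.285. Reject H₀.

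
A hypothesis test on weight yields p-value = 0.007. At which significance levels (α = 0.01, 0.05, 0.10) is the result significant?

p = 0.007. Significant at: α = 0.01, 0.05, 0.1.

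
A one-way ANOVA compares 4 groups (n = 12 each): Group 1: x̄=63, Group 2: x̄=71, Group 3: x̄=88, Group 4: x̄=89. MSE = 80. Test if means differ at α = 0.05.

Grand mean = 77.75. SS_between = 5937.0, MS_between = 1979.0. F = 24.738, F_crit ≈ 2.816. Reject H₀.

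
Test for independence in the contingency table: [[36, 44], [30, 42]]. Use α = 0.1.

χ² = 0.171. df = 1, critical = 2.706. Fail to reject H₀. No evidence of dependence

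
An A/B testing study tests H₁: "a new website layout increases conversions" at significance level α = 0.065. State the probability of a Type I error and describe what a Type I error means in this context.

P(Type I error) = α = 0.065. A Type I error is rejecting H₀ when H₀ is actually true (false positive) — here, concluding that a new website layout increases conversions when in fact this is not the case. Consequence: rolling out a layout that doesn't actually help — wasted engineering effort.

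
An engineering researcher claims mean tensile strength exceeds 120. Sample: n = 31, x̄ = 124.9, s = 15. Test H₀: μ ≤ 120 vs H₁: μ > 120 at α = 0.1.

t = (124.9 - 120)/(15/√31) = 1.819, df = 30. Critical t = 1.31. Reject H₀.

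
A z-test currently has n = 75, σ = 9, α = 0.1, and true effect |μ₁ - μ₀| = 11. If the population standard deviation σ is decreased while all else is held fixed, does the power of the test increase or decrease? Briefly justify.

Power increases: a smaller σ shrinks the standard error σ/√n, moving the sampling distribution under H₁ further from the critical value.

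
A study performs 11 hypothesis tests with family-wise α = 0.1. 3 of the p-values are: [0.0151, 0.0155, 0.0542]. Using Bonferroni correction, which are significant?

Bonferroni α = 0.1/11 = 0.00909. None of the given p-values are significant.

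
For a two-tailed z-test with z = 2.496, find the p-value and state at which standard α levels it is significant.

p = 2·P(Z > |2.496|) = 2·(1 - Φ(2.496)) ≈ 0.0126. Significant at α = 0.1; Significant at α = 0.05.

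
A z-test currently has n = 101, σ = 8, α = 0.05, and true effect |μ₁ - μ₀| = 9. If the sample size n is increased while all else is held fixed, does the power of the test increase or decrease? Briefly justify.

Power increases: a larger n shrinks the standard error σ/√n, moving the sampling distribution under H₁ further from the critical value.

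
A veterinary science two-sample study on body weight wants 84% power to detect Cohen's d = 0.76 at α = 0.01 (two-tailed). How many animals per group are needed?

z_{α/2} = 2.576, z_β = Φ⁻¹(0.84) = 0.994. For medium effect (d = 0.76): n per group = 2(z_{α/2} + z_β)²/d² = 2(2.576 + 0.994)²/0.76² = 44.1 → 45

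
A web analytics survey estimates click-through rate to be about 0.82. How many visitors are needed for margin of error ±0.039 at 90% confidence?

n = z²p(1-p)/E² = 1.645²×0.82×0.18/0.039² = 262.6 → n = 263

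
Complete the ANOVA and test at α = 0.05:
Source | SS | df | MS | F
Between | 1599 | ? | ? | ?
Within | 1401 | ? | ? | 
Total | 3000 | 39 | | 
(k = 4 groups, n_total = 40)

df_between = 3, df_within = 36. MS_between = 533.0, MS_within = 38.92. F = 13.696, F_crit ≈ 2.866. Reject H₀.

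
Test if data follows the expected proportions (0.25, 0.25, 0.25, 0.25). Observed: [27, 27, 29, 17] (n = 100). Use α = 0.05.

Expected: [25.0, 25.0, 25.0, 25.0]. χ² = 3.52. df = 3, critical = 7.815. Fail to reject H₀.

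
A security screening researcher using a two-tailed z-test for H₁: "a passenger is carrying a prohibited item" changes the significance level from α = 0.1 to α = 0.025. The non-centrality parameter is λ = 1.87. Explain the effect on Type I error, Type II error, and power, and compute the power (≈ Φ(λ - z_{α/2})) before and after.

Decreasing α from 0.1 to 0.025:
• Type I error rate decreases (α is the Type I rate by definition).
• Critical value moves from z_{α/2} = 1.645 to 2.241, so power = Φ(λ - z_{α/2}) goes from Φ(1.87 - 1.645) = 0.589 to Φ(1.87 - 2.241) = 0.355.
• Type II error rate β = 1 - power therefore increases (0.411 → 0.645).
Appropriate when false positives are costly — here, detaining an innocent passenger — delay and inconvenience.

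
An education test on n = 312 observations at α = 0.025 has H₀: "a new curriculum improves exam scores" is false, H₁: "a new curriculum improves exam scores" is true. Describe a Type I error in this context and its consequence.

Type I error: rejecting H₀ when it is true — concluding that a new curriculum improves exam scores when in fact it is not. Consequence: adopting a curriculum that gives no real benefit — disruption for nothing.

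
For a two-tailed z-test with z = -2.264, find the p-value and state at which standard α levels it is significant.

p = 2·P(Z > |-2.264|) = 2·(1 - Φ(2.264)) ≈ 0.0236. Significant at α = 0.1; Significant at α = 0.05.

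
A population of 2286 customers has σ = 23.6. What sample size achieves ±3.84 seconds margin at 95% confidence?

Without FPC: n₀ = (1.96×23.6/3.84)² = 145.102. With FPC: n = n₀N/(n₀+N-1) = 136.5 → n = 137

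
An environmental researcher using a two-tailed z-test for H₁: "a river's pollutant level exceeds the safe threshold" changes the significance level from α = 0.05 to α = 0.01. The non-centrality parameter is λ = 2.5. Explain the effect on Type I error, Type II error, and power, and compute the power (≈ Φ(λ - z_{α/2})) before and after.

Decreasing α from 0.05 to 0.01:
• Type I error rate decreases (α is the Type I rate by definition).
• Critical value moves from z_{α/2} = 1.96 to 2.576, so power = Φ(λ - z_{α/2}) goes from Φ(2.5 - 1.96) = 0.705 to Φ(2.5 - 2.576) = 0.47.
• Type II error rate β = 1 - power therefore increases (0.295 → 0.53).
Appropriate when false positives are costly — here, shutting down a compliant factory unnecessarily.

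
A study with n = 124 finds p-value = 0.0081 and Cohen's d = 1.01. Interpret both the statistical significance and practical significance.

Statistically significant (p = 0.0081 < 0.05). Cohen's d = 1.01 indicates a large effect size. Both statistical and practical significance should be considered.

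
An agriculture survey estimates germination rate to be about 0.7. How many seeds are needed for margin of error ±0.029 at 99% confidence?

n = z²p(1-p)/E² = 2.576²×0.7×0.3/0.029² = 1657.0 → n = 1657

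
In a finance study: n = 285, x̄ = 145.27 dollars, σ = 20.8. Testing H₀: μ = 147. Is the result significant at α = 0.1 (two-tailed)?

z = (145.27 - 147)/(20.8/√285) = -1.404. Since |z| ≤ 1.645, not significant at α = 0.1.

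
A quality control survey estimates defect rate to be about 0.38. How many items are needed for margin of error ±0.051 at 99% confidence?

n = z²p(1-p)/E² = 2.576²×0.38×0.62/0.051² = 601.1 → n = 602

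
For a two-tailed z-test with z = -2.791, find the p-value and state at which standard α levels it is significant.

p = 2·P(Z > |-2.791|) = 2·(1 - Φ(2.791)) ≈ 0.0053. Significant at α = 0.1; Significant at α = 0.05; Significant at α = 0.01.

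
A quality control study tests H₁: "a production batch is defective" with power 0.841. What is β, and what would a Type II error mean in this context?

β = 1 - power = 1 - 0.841 = 0.159. A Type II error is failing to reject H₀ when H₀ is false (false negative) — here, failing to conclude that a production batch is defective when in fact it is true. Consequence: shipping a defective batch — faulty products reach customers.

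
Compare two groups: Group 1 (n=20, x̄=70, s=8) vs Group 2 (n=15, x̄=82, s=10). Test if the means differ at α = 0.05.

Pooled sp = 8.9. t = -3.946, df = 33. Critical t = ±2.035. Reject H₀.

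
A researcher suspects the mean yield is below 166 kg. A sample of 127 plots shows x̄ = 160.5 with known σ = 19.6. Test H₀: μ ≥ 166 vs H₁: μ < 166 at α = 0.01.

z = -3.162. Critical value: -2.33. Reject H₀.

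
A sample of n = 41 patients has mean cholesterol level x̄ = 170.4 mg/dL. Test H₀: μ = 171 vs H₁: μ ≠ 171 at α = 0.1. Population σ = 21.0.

z = (x̄ - μ₀)/(σ/√n) = (170.4 - 171)/(21.0/√41) = -0.183. Critical value: ±1.645. Since |-0.183| ≤ 1.645, Fail to reject H₀.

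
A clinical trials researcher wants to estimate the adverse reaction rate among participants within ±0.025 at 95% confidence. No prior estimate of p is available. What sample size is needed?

Conservative approach: use p = 0.5 (maximizes p(1-p) = 0.25). n = z²(0.25)/E² = 1.96²×0.25/0.025² = 1536.6 → n = 1537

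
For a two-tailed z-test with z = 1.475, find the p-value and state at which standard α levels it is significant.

p = 2·P(Z > |1.475|) = 2·(1 - Φ(1.475)) ≈ 0.1402. Not significant at any standard level.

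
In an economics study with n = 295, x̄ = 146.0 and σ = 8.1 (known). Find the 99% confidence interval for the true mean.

CI = x̄ ± z*(σ/√n) = 146.0 ± 2.576(8.1/√295) = 146.0 ± 1.21 = (144.79, 147.21)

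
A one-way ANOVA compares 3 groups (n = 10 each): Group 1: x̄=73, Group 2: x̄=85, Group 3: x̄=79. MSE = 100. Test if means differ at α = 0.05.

Grand mean = 79.0. SS_between = 720.0, MS_between = 360.0. F = 3.6, F_crit ≈ 3.354. Reject H₀.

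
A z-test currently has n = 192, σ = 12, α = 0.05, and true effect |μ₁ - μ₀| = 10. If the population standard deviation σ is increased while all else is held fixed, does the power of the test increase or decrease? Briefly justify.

Power decreases: a larger σ inflates the standard error σ/√n, pulling the sampling distribution under H₁ back toward the critical value.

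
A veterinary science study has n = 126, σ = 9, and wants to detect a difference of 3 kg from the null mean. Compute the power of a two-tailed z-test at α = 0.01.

SE = σ/√n = 9/√126 = 0.802. Non-centrality λ = d/SE = 3/0.802 = 3.742. Power ≈ Φ(λ - z_{α/2}) = Φ(3.742 - 2.576) = Φ(1.166) = 0.878.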